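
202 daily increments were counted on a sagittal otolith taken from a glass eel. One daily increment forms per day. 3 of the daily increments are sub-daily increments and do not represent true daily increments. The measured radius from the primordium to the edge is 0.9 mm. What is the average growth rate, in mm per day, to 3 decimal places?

Correcting the raw count gives 202 − 3 = 199 true daily increments.
Mean rate = 0.9 mm / 199 days ≈ 0.005 mm per day.

0.005 mm per day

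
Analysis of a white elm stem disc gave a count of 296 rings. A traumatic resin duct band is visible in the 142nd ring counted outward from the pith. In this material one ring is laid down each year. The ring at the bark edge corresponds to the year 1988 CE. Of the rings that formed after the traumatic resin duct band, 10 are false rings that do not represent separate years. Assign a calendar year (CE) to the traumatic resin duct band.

Between ring 142 and the bark edge there are 296 − 142 = 154 rings.
Removing the 10 false rings leaves 154 − 10 = 144 true rings beyond the traumatic resin duct band.
1988 − 144 = 1844 CE.

1844 CE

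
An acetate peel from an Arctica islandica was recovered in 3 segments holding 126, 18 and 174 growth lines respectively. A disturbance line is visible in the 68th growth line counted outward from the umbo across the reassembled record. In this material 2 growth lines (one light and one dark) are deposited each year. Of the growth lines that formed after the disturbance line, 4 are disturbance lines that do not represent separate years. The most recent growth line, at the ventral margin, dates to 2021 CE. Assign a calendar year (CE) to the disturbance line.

1898 CE

Total growth lines = 126 + 18 + 174 = 318.
The disturbance line sits at growth line 68 from the umbo, so 318 − 68 = 250 growth lines formed after it.
250 − 4 false = 246 true growth lines after the disturbance line.
With 2 growth lines per year, 246 / 2 = 123 years.
2021 − 123 = 1898 CE.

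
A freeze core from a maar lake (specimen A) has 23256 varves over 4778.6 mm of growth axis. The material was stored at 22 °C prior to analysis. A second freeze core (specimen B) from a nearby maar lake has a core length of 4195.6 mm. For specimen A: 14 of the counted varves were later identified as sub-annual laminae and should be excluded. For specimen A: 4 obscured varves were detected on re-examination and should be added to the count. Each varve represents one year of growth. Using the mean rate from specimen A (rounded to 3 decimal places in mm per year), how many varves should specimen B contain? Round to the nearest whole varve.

Specimen A: adjusted count: 23256 − 14 + 4 = 23246 varves.
A: Extension rate ≈ 4778.6 / 23246 = 0.206 mm per year.
B spans 4195.6 / 0.206 = 20366.99 years ≈ 20367 varves.

20367 varves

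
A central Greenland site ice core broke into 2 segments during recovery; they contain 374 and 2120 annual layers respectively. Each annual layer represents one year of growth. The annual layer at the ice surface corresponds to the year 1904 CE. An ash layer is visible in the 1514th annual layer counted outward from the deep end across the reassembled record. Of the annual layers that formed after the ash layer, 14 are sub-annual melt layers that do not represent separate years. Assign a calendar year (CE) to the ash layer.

Total annual layers = 374 + 2120 = 2494.
2494 − 1514 = 980 annual layers lie beyond the ash layer toward the ice surface.
980 − 14 false = 966 true annual layers after the ash layer.
1904 − 966 = 938 CE.

938 CE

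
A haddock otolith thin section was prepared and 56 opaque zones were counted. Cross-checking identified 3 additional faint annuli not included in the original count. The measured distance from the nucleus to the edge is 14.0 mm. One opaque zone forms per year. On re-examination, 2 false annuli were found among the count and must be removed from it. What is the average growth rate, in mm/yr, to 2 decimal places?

True opaque zone count = 56 − 2 + 3 = 57.
14.0 mm over 57 years gives 14.0 / 57 ≈ 0.25 mm/yr.

0.25 mm/yr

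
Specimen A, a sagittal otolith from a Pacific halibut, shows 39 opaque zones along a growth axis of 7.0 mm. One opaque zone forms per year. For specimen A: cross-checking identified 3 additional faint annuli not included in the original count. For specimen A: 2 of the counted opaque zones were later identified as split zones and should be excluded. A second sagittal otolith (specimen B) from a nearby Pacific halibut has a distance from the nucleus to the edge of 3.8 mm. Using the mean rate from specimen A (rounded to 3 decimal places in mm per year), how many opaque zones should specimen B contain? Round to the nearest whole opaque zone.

Specimen A: correcting the raw count gives 39 − 2 + 3 = 40 true opaque zones.
A: Mean rate = 7.0 mm / 40 years ≈ 0.175 mm/year.
Specimen B: 3.8 mm / 0.175 mm per year = 21.71 years ≈ 22 opaque zones.

22 opaque zones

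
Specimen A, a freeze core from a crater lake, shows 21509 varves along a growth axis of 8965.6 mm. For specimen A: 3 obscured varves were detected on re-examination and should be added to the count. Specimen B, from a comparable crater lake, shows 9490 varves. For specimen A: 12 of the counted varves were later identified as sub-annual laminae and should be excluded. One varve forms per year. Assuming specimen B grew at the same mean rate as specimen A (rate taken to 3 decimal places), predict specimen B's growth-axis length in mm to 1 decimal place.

Specimen A: correcting the raw count gives 21509 − 12 + 3 = 21500 true varves.
A: 8965.6 mm over 21500 years gives 8965.6 / 21500 ≈ 0.417 mm/year.
B's length ≈ 0.417 × 9490 = 3957.3 mm.

3957.3 mm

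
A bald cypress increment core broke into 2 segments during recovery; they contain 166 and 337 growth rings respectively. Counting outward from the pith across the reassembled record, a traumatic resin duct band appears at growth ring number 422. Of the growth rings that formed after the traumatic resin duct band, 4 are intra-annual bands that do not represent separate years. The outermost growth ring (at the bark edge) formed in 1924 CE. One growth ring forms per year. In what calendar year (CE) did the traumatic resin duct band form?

Total growth rings = 166 + 337 = 503.
Between growth ring 422 and the bark edge there are 503 − 422 = 81 growth rings.
Excluding 4 false growth rings: 81 − 4 = 77.
The growth ring at the bark edge is 1924 CE, so the traumatic resin duct band dates to 1924 − 77 = 1847 CE.

1847 CE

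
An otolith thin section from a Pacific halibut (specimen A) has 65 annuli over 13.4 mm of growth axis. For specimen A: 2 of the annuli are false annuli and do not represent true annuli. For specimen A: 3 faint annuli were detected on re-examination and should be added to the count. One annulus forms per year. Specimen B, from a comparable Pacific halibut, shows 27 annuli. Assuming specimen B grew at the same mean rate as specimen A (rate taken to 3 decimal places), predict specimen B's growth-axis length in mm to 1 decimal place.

Specimen A: correcting the raw count gives 65 − 2 + 3 = 66 true annuli.
A: Extension rate ≈ 13.4 / 66 = 0.203 mm/yr.
Length of B = 0.203 × 27 = 5.5 mm.

5.5 mm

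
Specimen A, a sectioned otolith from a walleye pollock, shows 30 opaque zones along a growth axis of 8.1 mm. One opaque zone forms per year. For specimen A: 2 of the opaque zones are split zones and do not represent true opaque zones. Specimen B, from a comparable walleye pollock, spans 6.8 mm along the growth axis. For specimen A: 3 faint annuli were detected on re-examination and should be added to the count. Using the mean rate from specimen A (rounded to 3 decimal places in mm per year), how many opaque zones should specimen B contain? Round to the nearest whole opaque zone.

26 opaque zones

Specimen A: after corrections the count is 30 − 2 + 3 = 31 opaque zones.
A: Extension rate ≈ 8.1 / 31 = 0.261 mm/year.
Specimen B: 6.8 mm / 0.261 mm per year = 26.05 years ≈ 26 opaque zones.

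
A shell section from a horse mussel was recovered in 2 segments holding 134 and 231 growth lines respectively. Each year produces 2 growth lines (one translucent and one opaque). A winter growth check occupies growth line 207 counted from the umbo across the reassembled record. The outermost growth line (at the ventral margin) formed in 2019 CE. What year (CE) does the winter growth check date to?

1940 CE

Total growth lines = 134 + 231 = 365.
365 − 207 = 158 growth lines lie beyond the winter growth check toward the ventral margin.
158 growth lines at 2 per year is 158 / 2 = 79 years.
2019 − 79 = 1940 CE.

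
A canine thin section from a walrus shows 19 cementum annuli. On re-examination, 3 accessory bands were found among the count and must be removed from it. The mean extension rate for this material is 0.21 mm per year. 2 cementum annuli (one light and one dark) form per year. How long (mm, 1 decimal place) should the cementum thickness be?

Adjusted count: 19 − 3 = 16 cementum annuli.
With 2 cementum annuli per year, 16 / 2 = 8 years.
8 years at 0.21 mm/year gives 0.21 × 8 = 1.7 mm.

1.7 mm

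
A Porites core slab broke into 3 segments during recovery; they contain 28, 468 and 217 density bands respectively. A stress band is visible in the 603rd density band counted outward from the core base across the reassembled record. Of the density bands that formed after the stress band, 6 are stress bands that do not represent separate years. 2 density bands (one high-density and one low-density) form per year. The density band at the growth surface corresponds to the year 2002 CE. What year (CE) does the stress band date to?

Total density bands = 28 + 468 + 217 = 713.
The stress band sits at density band 603 from the core base, so 713 − 603 = 110 density bands formed after it.
Excluding 6 false density bands: 110 − 6 = 104.
Dividing by 2 density bands per year: 104 / 2 = 52 years.
Counting back 52 years from 2002 CE places the stress band in 2002 − 52 = 1950 CE.

1950 CE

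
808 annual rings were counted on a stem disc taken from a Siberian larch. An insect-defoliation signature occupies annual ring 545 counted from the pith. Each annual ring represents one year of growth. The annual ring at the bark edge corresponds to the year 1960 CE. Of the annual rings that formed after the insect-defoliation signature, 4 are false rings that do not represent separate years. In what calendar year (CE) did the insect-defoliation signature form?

1701 CE

808 − 545 = 263 annual rings lie beyond the insect-defoliation signature toward the bark edge.
263 − 4 false = 259 true annual rings after the insect-defoliation signature.
1960 − 259 = 1701 CE.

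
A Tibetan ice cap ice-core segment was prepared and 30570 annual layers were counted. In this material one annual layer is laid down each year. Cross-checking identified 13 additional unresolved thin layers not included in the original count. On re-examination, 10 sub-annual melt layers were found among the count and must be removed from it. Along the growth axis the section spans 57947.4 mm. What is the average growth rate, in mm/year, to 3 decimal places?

Correcting the raw count gives 30570 − 10 + 13 = 30573 true annual layers.
Mean rate = 57947.4 mm / 30573 years ≈ 1.895 mm/year.

1.895 mm/year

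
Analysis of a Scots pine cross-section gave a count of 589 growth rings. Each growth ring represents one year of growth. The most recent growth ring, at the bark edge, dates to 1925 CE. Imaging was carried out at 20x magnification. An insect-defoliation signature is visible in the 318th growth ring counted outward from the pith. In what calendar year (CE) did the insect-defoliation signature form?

1654 CE

589 − 318 = 271 growth rings lie beyond the insect-defoliation signature toward the bark edge.
The growth ring at the bark edge is 1925 CE, so the insect-defoliation signature dates to 1925 − 271 = 1654 CE.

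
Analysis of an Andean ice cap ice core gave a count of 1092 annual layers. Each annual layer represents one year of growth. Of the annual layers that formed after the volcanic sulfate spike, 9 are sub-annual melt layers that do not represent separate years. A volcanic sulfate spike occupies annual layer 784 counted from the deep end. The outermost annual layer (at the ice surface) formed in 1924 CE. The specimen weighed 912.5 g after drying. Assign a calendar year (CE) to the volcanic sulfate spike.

1625 CE

The volcanic sulfate spike sits at annual layer 784 from the deep end, so 1092 − 784 = 308 annual layers formed after it.
Removing the 9 false annual layers leaves 308 − 9 = 299 true annual layers beyond the volcanic sulfate spike.
1924 − 299 = 1625 CE.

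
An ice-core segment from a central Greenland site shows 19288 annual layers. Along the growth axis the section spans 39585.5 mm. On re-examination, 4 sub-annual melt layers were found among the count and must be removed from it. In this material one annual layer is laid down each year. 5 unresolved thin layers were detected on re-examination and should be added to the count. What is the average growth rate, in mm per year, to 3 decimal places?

Adjusted count: 19288 − 4 + 5 = 19289 annual layers.
Mean rate = 39585.5 mm / 19289 years ≈ 2.052 mm per year.

2.052 mm per year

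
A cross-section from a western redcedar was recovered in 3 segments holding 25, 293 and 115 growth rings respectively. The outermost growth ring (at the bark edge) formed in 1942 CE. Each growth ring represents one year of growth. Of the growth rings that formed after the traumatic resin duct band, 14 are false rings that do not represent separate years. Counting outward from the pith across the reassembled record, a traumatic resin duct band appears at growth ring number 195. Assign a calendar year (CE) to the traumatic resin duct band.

1718 CE

Total growth rings = 25 + 293 + 115 = 433.
The traumatic resin duct band sits at growth ring 195 from the pith, so 433 − 195 = 238 growth rings formed after it.
Excluding 14 false growth rings: 238 − 14 = 224.
1942 − 224 = 1718 CE.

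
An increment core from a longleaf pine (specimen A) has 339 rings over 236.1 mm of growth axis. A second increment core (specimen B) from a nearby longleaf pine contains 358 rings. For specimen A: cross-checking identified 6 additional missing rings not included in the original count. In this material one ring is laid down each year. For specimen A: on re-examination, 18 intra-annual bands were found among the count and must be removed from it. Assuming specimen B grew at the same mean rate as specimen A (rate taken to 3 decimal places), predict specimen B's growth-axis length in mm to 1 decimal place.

258.5 mm

Specimen A: adjusted count: 339 − 18 + 6 = 327 rings.
A: 236.1 mm over 327 years gives 236.1 / 327 ≈ 0.722 mm per year.
Length of B = 0.722 × 358 = 258.5 mm.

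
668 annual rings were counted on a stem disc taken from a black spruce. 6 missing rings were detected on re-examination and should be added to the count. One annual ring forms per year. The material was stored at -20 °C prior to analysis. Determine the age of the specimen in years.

Correcting the raw count gives 668 + 6 = 674 true annual rings.
With a one-to-one annual ring periodicity this is 674 years.

674 yr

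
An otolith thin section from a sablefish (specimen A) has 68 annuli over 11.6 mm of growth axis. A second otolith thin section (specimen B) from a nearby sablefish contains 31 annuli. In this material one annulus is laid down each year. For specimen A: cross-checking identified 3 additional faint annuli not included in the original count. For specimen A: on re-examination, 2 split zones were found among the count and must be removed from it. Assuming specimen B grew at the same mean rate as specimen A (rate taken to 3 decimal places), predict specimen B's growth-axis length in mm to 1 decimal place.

Specimen A: correcting the raw count gives 68 − 2 + 3 = 69 true annuli.
A: Mean rate = 11.6 mm / 69 years ≈ 0.168 mm/year.
Length of B = 0.168 × 31 = 5.2 mm.

5.2 mm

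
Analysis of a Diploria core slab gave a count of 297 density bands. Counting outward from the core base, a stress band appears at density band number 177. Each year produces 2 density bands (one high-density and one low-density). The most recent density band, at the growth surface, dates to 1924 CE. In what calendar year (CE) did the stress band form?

1864 CE

297 − 177 = 120 density bands lie beyond the stress band toward the growth surface.
With 2 density bands per year, 120 / 2 = 60 years.
Counting back 60 years from 1924 CE places the stress band in 1924 − 60 = 1864 CE.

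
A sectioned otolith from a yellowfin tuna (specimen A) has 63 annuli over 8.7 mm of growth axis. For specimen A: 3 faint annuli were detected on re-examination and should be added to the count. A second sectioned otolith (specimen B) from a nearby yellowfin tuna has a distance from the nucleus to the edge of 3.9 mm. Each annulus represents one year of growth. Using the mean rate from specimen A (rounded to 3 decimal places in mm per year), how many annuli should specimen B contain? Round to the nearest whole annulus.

30 annuli

Specimen A: adjusted count: 63 + 3 = 66 annuli.
A: 8.7 mm over 66 years gives 8.7 / 66 ≈ 0.132 mm/yr.
Specimen B: 3.9 mm / 0.132 mm per year = 29.55 years ≈ 30 annuli.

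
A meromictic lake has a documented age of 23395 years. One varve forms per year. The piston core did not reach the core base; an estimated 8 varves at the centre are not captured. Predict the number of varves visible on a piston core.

23387 varves

One varve per year gives 23395 varves over 23395 years.
Less the 8 uncaptured varves: 23395 − 8 = 23387.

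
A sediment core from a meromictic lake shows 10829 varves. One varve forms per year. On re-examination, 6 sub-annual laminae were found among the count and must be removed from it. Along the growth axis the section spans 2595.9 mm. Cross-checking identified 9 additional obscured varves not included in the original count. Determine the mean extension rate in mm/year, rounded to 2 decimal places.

Adjusted count: 10829 − 6 + 9 = 10832 varves.
Extension rate ≈ 2595.9 / 10832 = 0.24 mm/year.

0.24 mm/year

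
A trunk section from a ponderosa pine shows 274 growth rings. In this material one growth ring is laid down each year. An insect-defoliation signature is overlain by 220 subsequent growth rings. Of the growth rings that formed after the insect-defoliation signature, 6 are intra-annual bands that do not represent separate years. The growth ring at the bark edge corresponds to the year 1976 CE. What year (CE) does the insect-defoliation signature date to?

There are 220 growth rings younger than the insect-defoliation signature.
Removing the 6 false growth rings leaves 220 − 6 = 214 true growth rings beyond the insect-defoliation signature.
1976 − 214 = 1762 CE.

1762 CE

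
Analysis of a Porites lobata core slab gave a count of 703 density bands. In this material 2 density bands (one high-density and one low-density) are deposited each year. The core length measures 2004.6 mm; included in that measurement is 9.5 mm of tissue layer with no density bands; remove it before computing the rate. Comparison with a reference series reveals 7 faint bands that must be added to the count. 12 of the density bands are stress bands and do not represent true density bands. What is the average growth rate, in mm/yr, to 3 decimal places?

True density band count = 703 − 12 + 7 = 698.
With 2 density bands per year, 698 / 2 = 349 years.
The growth record spans 2004.6 − 9.5 = 1995.1 mm.
Mean rate = 1995.1 mm / 349 years ≈ 5.717 mm/yr.

5.717 mm/yr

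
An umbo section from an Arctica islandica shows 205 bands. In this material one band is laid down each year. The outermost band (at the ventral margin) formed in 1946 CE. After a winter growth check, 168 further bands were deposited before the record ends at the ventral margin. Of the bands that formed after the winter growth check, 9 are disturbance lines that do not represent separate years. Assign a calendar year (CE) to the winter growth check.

168 bands post-date the winter growth check.
168 − 9 false = 159 true bands after the winter growth check.
The band at the ventral margin is 1946 CE, so the winter growth check dates to 1946 − 159 = 1787 CE.

1787 CE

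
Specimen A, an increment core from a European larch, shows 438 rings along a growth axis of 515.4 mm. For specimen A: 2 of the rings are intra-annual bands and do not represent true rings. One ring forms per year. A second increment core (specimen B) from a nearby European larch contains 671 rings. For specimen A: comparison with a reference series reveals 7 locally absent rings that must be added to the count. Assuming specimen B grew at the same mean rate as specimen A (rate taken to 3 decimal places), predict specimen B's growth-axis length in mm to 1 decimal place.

780.4 mm

Specimen A: adjusted count: 438 − 2 + 7 = 443 rings.
A: Extension rate ≈ 515.4 / 443 = 1.163 mm per year.
For B, 1.163 mm/year × 671 years = 780.4 mm.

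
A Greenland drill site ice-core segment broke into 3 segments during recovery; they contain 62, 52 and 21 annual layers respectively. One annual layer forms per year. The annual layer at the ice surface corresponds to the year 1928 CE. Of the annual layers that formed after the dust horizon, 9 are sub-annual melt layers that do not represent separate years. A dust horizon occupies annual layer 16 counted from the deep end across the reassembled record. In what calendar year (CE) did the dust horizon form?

Total annual layers = 62 + 52 + 21 = 135.
Between annual layer 16 and the ice surface there are 135 − 16 = 119 annual layers.
119 − 9 false = 110 true annual layers after the dust horizon.
1928 − 110 = 1818 CE.

1818 CE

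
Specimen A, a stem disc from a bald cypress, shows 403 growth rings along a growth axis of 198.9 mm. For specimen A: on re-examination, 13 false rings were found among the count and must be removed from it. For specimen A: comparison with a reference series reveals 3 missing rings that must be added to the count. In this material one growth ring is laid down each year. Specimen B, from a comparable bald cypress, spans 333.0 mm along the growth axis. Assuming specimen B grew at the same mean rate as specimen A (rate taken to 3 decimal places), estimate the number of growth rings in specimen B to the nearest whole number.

658 growth rings

Specimen A: true growth ring count = 403 − 13 + 3 = 393.
A: 198.9 mm over 393 years gives 198.9 / 393 ≈ 0.506 mm/yr.
Specimen B: 333.0 mm / 0.506 mm per year = 658.10 years ≈ 658 growth rings.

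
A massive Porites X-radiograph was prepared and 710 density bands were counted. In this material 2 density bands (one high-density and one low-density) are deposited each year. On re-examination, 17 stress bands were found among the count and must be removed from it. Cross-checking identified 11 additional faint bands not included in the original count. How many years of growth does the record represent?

352 years

Adjusted count: 710 − 17 + 11 = 704 density bands.
Dividing by 2 density bands per year: 704 / 2 = 352 years.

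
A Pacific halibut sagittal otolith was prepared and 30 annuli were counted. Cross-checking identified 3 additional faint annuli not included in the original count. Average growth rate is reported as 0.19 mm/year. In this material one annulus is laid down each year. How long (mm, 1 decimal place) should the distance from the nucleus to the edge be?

6.3 mm

After corrections the count is 30 + 3 = 33 annuli.
33 years at 0.19 mm/year gives 0.19 × 33 = 6.3 mm.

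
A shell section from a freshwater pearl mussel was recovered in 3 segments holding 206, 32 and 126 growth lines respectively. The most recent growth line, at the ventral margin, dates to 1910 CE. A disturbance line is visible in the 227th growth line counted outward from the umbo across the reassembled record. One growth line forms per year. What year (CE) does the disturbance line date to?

1773 CE

Total growth lines = 206 + 32 + 126 = 364.
Between growth line 227 and the ventral margin there are 364 − 227 = 137 growth lines.
Counting back 137 years from 1910 CE places the disturbance line in 1910 − 137 = 1773 CE.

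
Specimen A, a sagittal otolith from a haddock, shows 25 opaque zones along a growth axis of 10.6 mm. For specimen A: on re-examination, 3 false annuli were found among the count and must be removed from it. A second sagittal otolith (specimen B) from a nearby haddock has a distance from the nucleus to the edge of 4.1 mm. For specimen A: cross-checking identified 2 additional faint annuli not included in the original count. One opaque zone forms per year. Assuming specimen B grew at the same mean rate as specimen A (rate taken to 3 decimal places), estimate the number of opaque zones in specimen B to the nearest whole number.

9 opaque zones

Specimen A: adjusted count: 25 − 3 + 2 = 24 opaque zones.
A: 10.6 mm over 24 years gives 10.6 / 24 ≈ 0.442 mm/year.
For B, 4.1 / 0.442 = 9.28 years ≈ 9 opaque zones.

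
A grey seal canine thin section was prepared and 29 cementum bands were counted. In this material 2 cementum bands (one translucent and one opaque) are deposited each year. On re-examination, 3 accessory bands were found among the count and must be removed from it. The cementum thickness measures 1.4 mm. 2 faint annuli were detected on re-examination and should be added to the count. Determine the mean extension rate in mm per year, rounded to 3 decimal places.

0.100 mm per year

Correcting the raw count gives 29 − 3 + 2 = 28 true cementum bands.
Dividing by 2 cementum bands per year: 28 / 2 = 14 years.
Mean rate = 1.4 mm / 14 years ≈ 0.100 mm per year.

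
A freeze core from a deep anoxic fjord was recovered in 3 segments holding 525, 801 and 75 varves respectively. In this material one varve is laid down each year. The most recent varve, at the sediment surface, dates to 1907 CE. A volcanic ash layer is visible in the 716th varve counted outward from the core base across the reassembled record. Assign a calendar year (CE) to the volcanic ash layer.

Total varves = 525 + 801 + 75 = 1401.
1401 − 716 = 685 varves lie beyond the volcanic ash layer toward the sediment surface.
Counting back 685 years from 1907 CE places the volcanic ash layer in 1907 − 685 = 1222 CE.

1222 CE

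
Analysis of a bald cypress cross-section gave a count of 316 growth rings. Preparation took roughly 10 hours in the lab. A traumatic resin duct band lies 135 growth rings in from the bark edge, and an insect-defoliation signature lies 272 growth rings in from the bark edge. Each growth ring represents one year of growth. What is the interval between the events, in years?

137 years

The two markers are separated by 272 − 135 = 137 growth rings.
At one growth ring per year, 137 years elapsed between them.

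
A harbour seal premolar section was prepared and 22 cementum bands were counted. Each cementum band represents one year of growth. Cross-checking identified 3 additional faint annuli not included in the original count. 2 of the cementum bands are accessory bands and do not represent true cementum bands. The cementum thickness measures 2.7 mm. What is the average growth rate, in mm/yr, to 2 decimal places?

Correcting the raw count gives 22 − 2 + 3 = 23 true cementum bands.
Mean rate = 2.7 mm / 23 years ≈ 0.12 mm/yr.

0.12 mm/yr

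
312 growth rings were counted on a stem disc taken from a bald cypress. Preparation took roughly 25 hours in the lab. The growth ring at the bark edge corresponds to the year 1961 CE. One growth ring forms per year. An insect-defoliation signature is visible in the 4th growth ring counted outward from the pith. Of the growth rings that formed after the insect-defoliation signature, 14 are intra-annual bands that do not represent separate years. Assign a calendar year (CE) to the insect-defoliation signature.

Between growth ring 4 and the bark edge there are 312 − 4 = 308 growth rings.
308 − 14 false = 294 true growth rings after the insect-defoliation signature.
1961 − 294 = 1667 CE.

1667 CE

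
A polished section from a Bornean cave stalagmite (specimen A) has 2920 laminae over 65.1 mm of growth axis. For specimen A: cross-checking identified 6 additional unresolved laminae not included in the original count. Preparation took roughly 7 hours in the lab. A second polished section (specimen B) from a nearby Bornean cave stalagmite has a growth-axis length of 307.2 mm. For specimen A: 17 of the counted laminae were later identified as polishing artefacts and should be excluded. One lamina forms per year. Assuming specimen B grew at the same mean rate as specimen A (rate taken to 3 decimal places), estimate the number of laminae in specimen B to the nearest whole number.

Specimen A: after corrections the count is 2920 − 17 + 6 = 2909 laminae.
A: 65.1 mm over 2909 years gives 65.1 / 2909 ≈ 0.022 mm per year.
Specimen B: 307.2 mm / 0.022 mm per year = 13963.64 years ≈ 13964 laminae.

13964 laminae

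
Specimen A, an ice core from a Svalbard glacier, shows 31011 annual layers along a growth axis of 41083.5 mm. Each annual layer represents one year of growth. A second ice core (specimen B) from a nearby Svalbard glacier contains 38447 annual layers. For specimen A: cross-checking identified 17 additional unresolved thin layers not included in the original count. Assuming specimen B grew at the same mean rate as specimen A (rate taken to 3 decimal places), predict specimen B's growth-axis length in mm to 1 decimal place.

50903.8 mm

Specimen A: after corrections the count is 31011 + 17 = 31028 annual layers.
A: Mean rate = 41083.5 mm / 31028 years ≈ 1.324 mm/yr.
For B, 1.324 mm/year × 38447 years = 50903.8 mm.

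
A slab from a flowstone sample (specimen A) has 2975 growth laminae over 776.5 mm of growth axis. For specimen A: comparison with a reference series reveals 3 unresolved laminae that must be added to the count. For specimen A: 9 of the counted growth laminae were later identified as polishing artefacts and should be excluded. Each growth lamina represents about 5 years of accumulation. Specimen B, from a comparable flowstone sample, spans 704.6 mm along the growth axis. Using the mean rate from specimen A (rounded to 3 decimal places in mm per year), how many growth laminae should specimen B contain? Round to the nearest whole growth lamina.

Specimen A: correcting the raw count gives 2975 − 9 + 3 = 2969 true growth laminae.
Specimen A: multiplying by 5 years per growth lamina: 2969 × 5 = 14845 years.
A: 776.5 mm over 14845 years gives 776.5 / 14845 ≈ 0.052 mm per year.
Specimen B: 704.6 mm / 0.052 mm per year = 13550.00 years; at 5 years per growth lamina that is 13550.00 / 5 ≈ 2710 growth laminae.

2710 growth laminae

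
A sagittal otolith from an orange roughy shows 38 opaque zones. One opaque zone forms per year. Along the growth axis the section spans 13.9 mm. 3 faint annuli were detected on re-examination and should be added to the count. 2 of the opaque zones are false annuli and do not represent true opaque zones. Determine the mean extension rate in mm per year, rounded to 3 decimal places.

0.356 mm per year

Adjusted count: 38 − 2 + 3 = 39 opaque zones.
Mean rate = 13.9 mm / 39 years ≈ 0.356 mm per year.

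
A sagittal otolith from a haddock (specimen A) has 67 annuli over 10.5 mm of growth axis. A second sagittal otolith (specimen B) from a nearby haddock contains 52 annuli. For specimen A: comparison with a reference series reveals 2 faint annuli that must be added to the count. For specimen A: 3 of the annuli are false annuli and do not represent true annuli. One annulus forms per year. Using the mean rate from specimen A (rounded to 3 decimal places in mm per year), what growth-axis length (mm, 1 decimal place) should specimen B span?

Specimen A: true annulus count = 67 − 3 + 2 = 66.
A: Extension rate ≈ 10.5 / 66 = 0.159 mm/yr.
For B, 0.159 mm/year × 52 years = 8.3 mm.

8.3 mm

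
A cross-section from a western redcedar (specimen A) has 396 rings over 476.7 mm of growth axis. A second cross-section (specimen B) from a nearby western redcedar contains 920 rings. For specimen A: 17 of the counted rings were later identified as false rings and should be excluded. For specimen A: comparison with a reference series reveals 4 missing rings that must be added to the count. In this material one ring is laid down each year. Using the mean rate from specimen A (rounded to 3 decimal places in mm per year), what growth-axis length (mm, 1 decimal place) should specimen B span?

Specimen A: adjusted count: 396 − 17 + 4 = 383 rings.
A: Mean rate = 476.7 mm / 383 years ≈ 1.245 mm/year.
B's length ≈ 1.245 × 920 = 1145.4 mm.

1145.4 mm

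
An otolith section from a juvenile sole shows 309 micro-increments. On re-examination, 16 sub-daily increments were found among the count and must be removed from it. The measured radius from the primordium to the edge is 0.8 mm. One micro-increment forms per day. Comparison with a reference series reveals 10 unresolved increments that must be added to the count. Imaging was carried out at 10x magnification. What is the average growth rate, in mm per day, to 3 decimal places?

0.003 mm per day

Correcting the raw count gives 309 − 16 + 10 = 303 true micro-increments.
Extension rate ≈ 0.8 / 303 = 0.003 mm per day.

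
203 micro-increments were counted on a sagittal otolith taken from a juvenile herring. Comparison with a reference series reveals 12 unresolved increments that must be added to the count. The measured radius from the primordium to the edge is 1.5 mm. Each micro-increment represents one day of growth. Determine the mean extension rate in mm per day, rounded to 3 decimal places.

Adjusted count: 203 + 12 = 215 micro-increments.
1.5 mm over 215 days gives 1.5 / 215 ≈ 0.007 mm per day.

0.007 mm per day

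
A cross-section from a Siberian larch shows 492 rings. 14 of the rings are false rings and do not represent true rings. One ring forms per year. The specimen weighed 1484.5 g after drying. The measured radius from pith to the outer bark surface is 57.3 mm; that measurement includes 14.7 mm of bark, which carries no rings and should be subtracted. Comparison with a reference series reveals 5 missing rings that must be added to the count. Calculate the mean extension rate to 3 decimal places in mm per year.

Correcting the raw count gives 492 − 14 + 5 = 483 true rings.
Removing the 14.7 mm offcut leaves 57.3 − 14.7 = 42.6 mm.
Extension rate ≈ 42.6 / 483 = 0.088 mm per year.

0.088 mm per year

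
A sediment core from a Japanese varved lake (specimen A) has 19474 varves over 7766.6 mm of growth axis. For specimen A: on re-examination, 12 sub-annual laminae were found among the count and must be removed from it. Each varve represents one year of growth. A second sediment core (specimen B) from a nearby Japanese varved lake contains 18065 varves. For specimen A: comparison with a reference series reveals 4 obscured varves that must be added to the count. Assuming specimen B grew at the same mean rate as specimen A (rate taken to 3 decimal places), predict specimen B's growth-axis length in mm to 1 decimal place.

7207.9 mm

Specimen A: after corrections the count is 19474 − 12 + 4 = 19466 varves.
A: Mean rate = 7766.6 mm / 19466 years ≈ 0.399 mm per year.
B's length ≈ 0.399 × 18065 = 7207.9 mm.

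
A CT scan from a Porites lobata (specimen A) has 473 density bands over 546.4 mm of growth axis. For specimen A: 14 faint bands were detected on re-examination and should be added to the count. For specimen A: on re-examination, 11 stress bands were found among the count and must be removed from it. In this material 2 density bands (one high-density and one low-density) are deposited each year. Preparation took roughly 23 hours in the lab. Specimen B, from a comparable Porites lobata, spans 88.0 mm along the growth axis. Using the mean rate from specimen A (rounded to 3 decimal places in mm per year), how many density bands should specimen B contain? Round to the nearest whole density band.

77 density bands

Specimen A: true density band count = 473 − 11 + 14 = 476.
Specimen A: 476 density bands at 2 per year is 476 / 2 = 238 years.
A: Mean rate = 546.4 mm / 238 years ≈ 2.296 mm per year.
Specimen B: 88.0 mm / 2.296 mm per year = 38.33 years; at 2 density bands per year that is 38.33 × 2 ≈ 77 density bands.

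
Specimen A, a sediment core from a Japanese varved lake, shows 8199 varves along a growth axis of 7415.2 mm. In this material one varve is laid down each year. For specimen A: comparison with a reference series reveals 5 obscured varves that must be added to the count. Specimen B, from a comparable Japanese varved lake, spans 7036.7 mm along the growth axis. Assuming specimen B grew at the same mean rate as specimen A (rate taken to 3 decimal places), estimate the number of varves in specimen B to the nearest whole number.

Specimen A: correcting the raw count gives 8199 + 5 = 8204 true varves.
A: 7415.2 mm over 8204 years gives 7415.2 / 8204 ≈ 0.904 mm per year.
For B, 7036.7 / 0.904 = 7783.96 years ≈ 7784 varves.

7784 varves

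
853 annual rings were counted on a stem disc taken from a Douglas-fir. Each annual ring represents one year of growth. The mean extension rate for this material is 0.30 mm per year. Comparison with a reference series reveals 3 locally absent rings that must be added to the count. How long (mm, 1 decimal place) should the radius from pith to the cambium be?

256.8 mm

Correcting the raw count gives 853 + 3 = 856 true annual rings.
Predicted length = 0.30 mm/year × 856 years = 256.8 mm.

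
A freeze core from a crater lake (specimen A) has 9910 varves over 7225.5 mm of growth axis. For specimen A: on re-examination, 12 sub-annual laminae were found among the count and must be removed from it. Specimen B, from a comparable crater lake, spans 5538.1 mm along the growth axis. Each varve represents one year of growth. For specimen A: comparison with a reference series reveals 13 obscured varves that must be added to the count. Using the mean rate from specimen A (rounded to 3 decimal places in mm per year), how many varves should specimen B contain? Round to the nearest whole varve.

Specimen A: adjusted count: 9910 − 12 + 13 = 9911 varves.
A: 7225.5 mm over 9911 years gives 7225.5 / 9911 ≈ 0.729 mm/yr.
Specimen B: 5538.1 mm / 0.729 mm per year = 7596.84 years ≈ 7597 varves.

7597 varves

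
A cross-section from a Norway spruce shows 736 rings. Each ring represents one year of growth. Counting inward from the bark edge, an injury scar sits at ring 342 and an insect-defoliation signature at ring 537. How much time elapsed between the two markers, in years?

195 yr

The two markers are separated by 537 − 342 = 195 rings.
That is 195 years at one ring per year.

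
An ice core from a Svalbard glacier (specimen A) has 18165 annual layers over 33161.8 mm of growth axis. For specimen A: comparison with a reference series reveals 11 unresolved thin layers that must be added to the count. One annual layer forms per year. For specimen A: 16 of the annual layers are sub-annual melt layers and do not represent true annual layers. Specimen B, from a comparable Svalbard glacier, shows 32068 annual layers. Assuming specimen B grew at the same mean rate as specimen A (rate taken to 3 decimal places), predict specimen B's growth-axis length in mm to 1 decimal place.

Specimen A: after corrections the count is 18165 − 16 + 11 = 18160 annual layers.
A: 33161.8 mm over 18160 years gives 33161.8 / 18160 ≈ 1.826 mm/year.
For B, 1.826 mm/year × 32068 years = 58556.2 mm.

58556.2 mm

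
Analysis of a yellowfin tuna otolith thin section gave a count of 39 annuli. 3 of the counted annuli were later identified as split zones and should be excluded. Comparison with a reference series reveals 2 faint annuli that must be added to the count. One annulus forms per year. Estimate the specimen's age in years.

38 years

True annulus count = 39 − 3 + 2 = 38.
At one annulus per year, that is 38 years.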